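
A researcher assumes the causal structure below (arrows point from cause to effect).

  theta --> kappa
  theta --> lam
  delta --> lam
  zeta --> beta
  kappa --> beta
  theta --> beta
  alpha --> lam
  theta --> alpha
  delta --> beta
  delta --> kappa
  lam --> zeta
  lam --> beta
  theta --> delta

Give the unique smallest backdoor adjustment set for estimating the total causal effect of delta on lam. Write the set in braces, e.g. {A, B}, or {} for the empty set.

{theta}

Variables eligible for adjustment (non-descendants of delta, excluding delta and lam): {alpha, theta}.
Backdoor paths from delta to lam:
  P1: delta <- theta -> alpha -> lam
  P2: delta <- theta -> lam
  P3: delta <- theta -> kappa -> beta <- lam
  P4: delta <- theta -> kappa -> beta <- zeta <- lam
  P5: delta <- theta -> beta <- lam
  P6: delta <- theta -> beta <- zeta <- lam
The empty set is not sufficient: P1 (delta <- theta -> alpha -> lam) has no collider blocking it and no conditioned non-collider, so it is open.
Try {theta}:
  P1: blocked at fork node theta ∈ conditioning set.
  P2: blocked at fork node theta ∈ conditioning set.
  P3: blocked at fork node theta ∈ conditioning set.
  P4: blocked at fork node theta ∈ conditioning set.
  P5: blocked at fork node theta ∈ conditioning set.
  P6: blocked at fork node theta ∈ conditioning set.
{theta} contains no descendant of delta and blocks every backdoor path.
No other singleton works — e.g. {alpha} leaves P2 open — so {theta} is the unique smallest valid adjustment set.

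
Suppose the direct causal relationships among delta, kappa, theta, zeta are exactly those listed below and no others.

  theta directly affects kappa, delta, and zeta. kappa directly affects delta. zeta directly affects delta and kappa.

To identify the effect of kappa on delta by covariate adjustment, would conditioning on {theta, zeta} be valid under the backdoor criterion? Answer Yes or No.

Yes

Backdoor paths from kappa to delta (paths whose first edge points into kappa):
  P1: kappa <- theta -> zeta -> delta
  P2: kappa <- theta -> delta
  P3: kappa <- zeta <- theta -> delta
  P4: kappa <- zeta -> delta
Condition 1 (no descendant of kappa in the set): holds — descendants of kappa are {delta}; none are in {theta, zeta}.
Condition 2 (every backdoor path blocked by {theta, zeta}):
  P1: blocked at fork node theta ∈ conditioning set.
  P2: blocked at fork node theta ∈ conditioning set.
  P3: blocked at chain node zeta ∈ conditioning set.
  P4: blocked at fork node zeta ∈ conditioning set.
{theta, zeta} satisfies the backdoor criterion.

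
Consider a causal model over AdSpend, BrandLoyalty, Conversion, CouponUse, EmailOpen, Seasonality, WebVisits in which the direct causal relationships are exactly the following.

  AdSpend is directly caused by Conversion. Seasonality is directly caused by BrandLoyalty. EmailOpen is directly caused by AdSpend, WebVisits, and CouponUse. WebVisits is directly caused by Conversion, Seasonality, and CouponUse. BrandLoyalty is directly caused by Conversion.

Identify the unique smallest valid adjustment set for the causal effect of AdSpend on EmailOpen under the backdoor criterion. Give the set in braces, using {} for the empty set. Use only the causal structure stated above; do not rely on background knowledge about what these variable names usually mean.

{Conversion}

Variables eligible for adjustment (non-descendants of AdSpend, excluding AdSpend and EmailOpen): {BrandLoyalty, Conversion, CouponUse, Seasonality, WebVisits}.
Backdoor paths from AdSpend to EmailOpen:
  P1: AdSpend <- Conversion -> BrandLoyalty -> Seasonality -> WebVisits <- CouponUse -> EmailOpen
  P2: AdSpend <- Conversion -> BrandLoyalty -> Seasonality -> WebVisits -> EmailOpen
  P3: AdSpend <- Conversion -> WebVisits <- CouponUse -> EmailOpen
  P4: AdSpend <- Conversion -> WebVisits -> EmailOpen
The empty set is not sufficient: P2 (AdSpend <- Conversion -> BrandLoyalty -> Seasonality -> WebVisits -> EmailOpen) has no collider blocking it and no conditioned non-collider, so it is open.
Try {Conversion}:
  P1: blocked at fork node Conversion ∈ conditioning set.
  P2: blocked at fork node Conversion ∈ conditioning set.
  P3: blocked at fork node Conversion ∈ conditioning set.
  P4: blocked at fork node Conversion ∈ conditioning set.
{Conversion} contains no descendant of AdSpend and blocks every backdoor path.
No other singleton works — e.g. {CouponUse} leaves P2 open — so {Conversion} is the unique smallest valid adjustment set.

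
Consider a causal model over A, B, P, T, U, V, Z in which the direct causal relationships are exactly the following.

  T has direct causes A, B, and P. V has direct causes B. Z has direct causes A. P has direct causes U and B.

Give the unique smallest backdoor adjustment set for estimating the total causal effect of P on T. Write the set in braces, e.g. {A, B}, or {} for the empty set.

{B}

Variables eligible for adjustment (non-descendants of P, excluding P and T): {A, B, U, V, Z}.
Backdoor paths from P to T:
  P1: P <- B -> T
The empty set is not sufficient: P1 (P <- B -> T) has no collider blocking it and no conditioned non-collider, so it is open.
Try {B}:
  P1: blocked at fork node B ∈ conditioning set.
{B} contains no descendant of P and blocks every backdoor path.
No other singleton works — e.g. {V} leaves P1 open — so {B} is the unique smallest valid adjustment set.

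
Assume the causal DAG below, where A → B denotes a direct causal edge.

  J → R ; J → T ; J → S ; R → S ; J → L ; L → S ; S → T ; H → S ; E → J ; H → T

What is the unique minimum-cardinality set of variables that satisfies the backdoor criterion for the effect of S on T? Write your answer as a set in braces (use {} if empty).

{H, J}

Variables eligible for adjustment (non-descendants of S, excluding S and T): {E, H, J, L, R}.
Backdoor paths from S to T:
  P1: S <- J -> T
  P2: S <- H -> T
  P3: S <- L <- J -> T
  P4: S <- R <- J -> T
The empty set is not sufficient: P1 (S <- J -> T) has no collider blocking it and no conditioned non-collider, so it is open.
Try {H, J}:
  P1: blocked at fork node J ∈ conditioning set.
  P2: blocked at fork node H ∈ conditioning set.
  P3: blocked at fork node J ∈ conditioning set.
  P4: blocked at fork node J ∈ conditioning set.
{H, J} contains no descendant of S and blocks every backdoor path.
Every element of {H, J} is needed (dropping H leaves P2 open; dropping J leaves P1 open), so no proper subset is valid.
Among all size-2 subsets of the eligible variables, only {H, J} blocks every backdoor path, so it is the unique smallest valid adjustment set.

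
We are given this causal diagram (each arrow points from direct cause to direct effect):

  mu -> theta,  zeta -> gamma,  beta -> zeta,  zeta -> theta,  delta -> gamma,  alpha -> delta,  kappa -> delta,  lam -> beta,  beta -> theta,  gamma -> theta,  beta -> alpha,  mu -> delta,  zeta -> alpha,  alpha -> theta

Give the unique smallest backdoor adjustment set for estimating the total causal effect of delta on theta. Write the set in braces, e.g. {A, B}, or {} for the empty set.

{alpha, mu}

Variables eligible for adjustment (non-descendants of delta, excluding delta and theta): {alpha, beta, kappa, lam, mu, zeta}.
Backdoor paths from delta to theta:
  P1: delta <- mu -> theta
  P2: delta <- alpha <- beta -> zeta -> gamma -> theta
  P3: delta <- alpha <- beta -> zeta -> theta
  P4: delta <- alpha <- beta -> theta
  P5: delta <- alpha <- zeta <- beta -> theta
  P6: delta <- alpha <- zeta -> gamma -> theta
  P7: delta <- alpha <- zeta -> theta
  P8: delta <- alpha -> theta
The empty set is not sufficient: P1 (delta <- mu -> theta) has no collider blocking it and no conditioned non-collider, so it is open.
Try {alpha, mu}:
  P1: blocked at fork node mu ∈ conditioning set.
  P2: blocked at chain node alpha ∈ conditioning set.
  P3: blocked at chain node alpha ∈ conditioning set.
  P4: blocked at chain node alpha ∈ conditioning set.
  P5: blocked at chain node alpha ∈ conditioning set.
  P6: blocked at chain node alpha ∈ conditioning set.
  P7: blocked at chain node alpha ∈ conditioning set.
  P8: blocked at fork node alpha ∈ conditioning set.
{alpha, mu} contains no descendant of delta and blocks every backdoor path.
Every element of {alpha, mu} is needed (dropping alpha leaves P2 open; dropping mu leaves P1 open), so no proper subset is valid.
Among all size-2 subsets of the eligible variables, only {alpha, mu} blocks every backdoor path, so it is the unique smallest valid adjustment set.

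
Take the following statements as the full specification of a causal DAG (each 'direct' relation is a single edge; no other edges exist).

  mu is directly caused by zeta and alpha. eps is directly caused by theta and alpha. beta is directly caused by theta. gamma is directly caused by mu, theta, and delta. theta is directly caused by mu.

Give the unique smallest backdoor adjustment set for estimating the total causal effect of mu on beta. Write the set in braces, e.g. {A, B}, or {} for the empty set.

Variables eligible for adjustment (non-descendants of mu, excluding mu and beta): {alpha, delta, zeta}.
Backdoor paths from mu to beta:
  P1: mu <- alpha -> eps <- theta -> beta
Each backdoor path contains an unconditioned collider, so every path is already blocked with the empty conditioning set:
  P1: blocked at collider eps (neither it nor any descendant is in the conditioning set).
The empty set is therefore the unique smallest valid set.

{}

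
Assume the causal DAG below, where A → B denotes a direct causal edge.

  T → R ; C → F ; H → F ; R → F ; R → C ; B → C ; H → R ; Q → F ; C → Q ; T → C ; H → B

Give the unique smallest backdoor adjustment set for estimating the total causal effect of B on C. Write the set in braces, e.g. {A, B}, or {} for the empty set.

Variables eligible for adjustment (non-descendants of B, excluding B and C): {H, R, T}.
Backdoor paths from B to C:
  P1: B <- H -> R <- T -> C
  P2: B <- H -> R -> C
  P3: B <- H -> R -> F <- C
  P4: B <- H -> R -> F <- Q <- C
  P5: B <- H -> F <- R <- T -> C
  P6: B <- H -> F <- R -> C
  P7: B <- H -> F <- C
  P8: B <- H -> F <- Q <- C
The empty set is not sufficient: P2 (B <- H -> R -> C) has no collider blocking it and no conditioned non-collider, so it is open.
Try {H}:
  P1: blocked at fork node H ∈ conditioning set.
  P2: blocked at fork node H ∈ conditioning set.
  P3: blocked at fork node H ∈ conditioning set.
  P4: blocked at fork node H ∈ conditioning set.
  P5: blocked at fork node H ∈ conditioning set.
  P6: blocked at fork node H ∈ conditioning set.
  P7: blocked at fork node H ∈ conditioning set.
  P8: blocked at fork node H ∈ conditioning set.
{H} contains no descendant of B and blocks every backdoor path.
No other singleton works — e.g. {T} leaves P2 open — so {H} is the unique smallest valid adjustment set.

{H}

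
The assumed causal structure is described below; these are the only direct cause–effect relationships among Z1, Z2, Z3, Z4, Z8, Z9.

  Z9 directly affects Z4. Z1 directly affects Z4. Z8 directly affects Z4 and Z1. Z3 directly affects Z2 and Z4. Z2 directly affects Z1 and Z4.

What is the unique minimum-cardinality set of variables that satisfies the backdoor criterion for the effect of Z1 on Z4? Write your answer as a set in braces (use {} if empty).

Variables eligible for adjustment (non-descendants of Z1, excluding Z1 and Z4): {Z2, Z3, Z8, Z9}.
Backdoor paths from Z1 to Z4:
  P1: Z1 <- Z8 -> Z4
  P2: Z1 <- Z2 <- Z3 -> Z4
  P3: Z1 <- Z2 -> Z4
The empty set is not sufficient: P1 (Z1 <- Z8 -> Z4) has no collider blocking it and no conditioned non-collider, so it is open.
Try {Z2, Z8}:
  P1: blocked at fork node Z8 ∈ conditioning set.
  P2: blocked at chain node Z2 ∈ conditioning set.
  P3: blocked at fork node Z2 ∈ conditioning set.
{Z2, Z8} contains no descendant of Z1 and blocks every backdoor path.
Every element of {Z2, Z8} is needed (dropping Z2 leaves P2 open; dropping Z8 leaves P1 open), so no proper subset is valid.
Among all size-2 subsets of the eligible variables, only {Z2, Z8} blocks every backdoor path, so it is the unique smallest valid adjustment set.

{Z2, Z8}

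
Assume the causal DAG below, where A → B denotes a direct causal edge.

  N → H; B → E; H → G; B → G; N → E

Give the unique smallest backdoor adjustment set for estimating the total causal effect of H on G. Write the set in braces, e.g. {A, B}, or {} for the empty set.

Variables eligible for adjustment (non-descendants of H, excluding H and G): {B, E, N}.
Backdoor paths from H to G:
  P1: H <- N -> E <- B -> G
Each backdoor path contains an unconditioned collider, so every path is already blocked with the empty conditioning set:
  P1: blocked at collider E (neither it nor any descendant is in the conditioning set).
The empty set is therefore the unique smallest valid set.

{}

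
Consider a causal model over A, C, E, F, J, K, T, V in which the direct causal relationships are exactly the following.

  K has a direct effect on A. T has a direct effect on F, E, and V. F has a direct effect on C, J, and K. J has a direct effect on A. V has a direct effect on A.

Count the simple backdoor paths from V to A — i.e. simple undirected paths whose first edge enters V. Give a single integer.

A backdoor path from V to A is any simple undirected path whose first edge points into V (i.e. leaves V via a parent).
Parents of V: {T}.
Enumerating:
  P1: V <- T -> F -> J -> A
  P2: V <- T -> F -> K -> A
That exhausts the simple backdoor paths. Count: 2.

2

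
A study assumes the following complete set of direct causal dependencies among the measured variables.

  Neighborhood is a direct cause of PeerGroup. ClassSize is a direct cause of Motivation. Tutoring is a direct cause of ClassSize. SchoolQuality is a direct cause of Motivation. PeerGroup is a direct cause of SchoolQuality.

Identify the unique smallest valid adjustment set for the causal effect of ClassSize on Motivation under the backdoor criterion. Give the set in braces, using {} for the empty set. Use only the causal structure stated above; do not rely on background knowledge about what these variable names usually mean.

Variables eligible for adjustment (non-descendants of ClassSize, excluding ClassSize and Motivation): {Neighborhood, PeerGroup, SchoolQuality, Tutoring}.
Backdoor paths from ClassSize to Motivation:
  (none)
With no backdoor paths the empty set already satisfies the criterion, and it is trivially minimal.

{}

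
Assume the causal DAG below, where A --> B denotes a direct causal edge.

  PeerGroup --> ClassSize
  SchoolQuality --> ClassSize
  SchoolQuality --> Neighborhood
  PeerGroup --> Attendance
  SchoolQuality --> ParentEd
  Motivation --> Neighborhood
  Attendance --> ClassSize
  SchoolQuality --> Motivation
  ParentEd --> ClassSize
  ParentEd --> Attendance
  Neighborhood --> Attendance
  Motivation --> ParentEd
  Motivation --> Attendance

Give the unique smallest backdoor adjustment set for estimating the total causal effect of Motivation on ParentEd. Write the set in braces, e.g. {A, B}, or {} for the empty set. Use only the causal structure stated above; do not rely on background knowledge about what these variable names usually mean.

Variables eligible for adjustment (non-descendants of Motivation, excluding Motivation and ParentEd): {PeerGroup, SchoolQuality}.
Backdoor paths from Motivation to ParentEd:
  P1: Motivation <- SchoolQuality -> ParentEd
  P2: Motivation <- SchoolQuality -> Neighborhood -> Attendance <- ParentEd
  P3: Motivation <- SchoolQuality -> Neighborhood -> Attendance <- PeerGroup -> ClassSize <- ParentEd
  P4: Motivation <- SchoolQuality -> Neighborhood -> Attendance -> ClassSize <- ParentEd
  P5: Motivation <- SchoolQuality -> ClassSize <- ParentEd
  P6: Motivation <- SchoolQuality -> ClassSize <- PeerGroup -> Attendance <- ParentEd
  P7: Motivation <- SchoolQuality -> ClassSize <- Attendance <- ParentEd
The empty set is not sufficient: P1 (Motivation <- SchoolQuality -> ParentEd) has no collider blocking it and no conditioned non-collider, so it is open.
Try {SchoolQuality}:
  P1: blocked at fork node SchoolQuality ∈ conditioning set.
  P2: blocked at fork node SchoolQuality ∈ conditioning set.
  P3: blocked at fork node SchoolQuality ∈ conditioning set.
  P4: blocked at fork node SchoolQuality ∈ conditioning set.
  P5: blocked at fork node SchoolQuality ∈ conditioning set.
  P6: blocked at fork node SchoolQuality ∈ conditioning set.
  P7: blocked at fork node SchoolQuality ∈ conditioning set.
{SchoolQuality} contains no descendant of Motivation and blocks every backdoor path.
No other singleton works — e.g. {PeerGroup} leaves P1 open — so {SchoolQuality} is the unique smallest valid adjustment set.

{SchoolQuality}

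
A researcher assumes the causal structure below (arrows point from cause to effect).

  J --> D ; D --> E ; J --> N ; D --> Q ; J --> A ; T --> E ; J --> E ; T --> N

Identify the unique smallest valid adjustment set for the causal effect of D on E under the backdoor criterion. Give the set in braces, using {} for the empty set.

{J}

Variables eligible for adjustment (non-descendants of D, excluding D and E): {A, J, N, T}.
Backdoor paths from D to E:
  P1: D <- J -> E
  P2: D <- J -> N <- T -> E
The empty set is not sufficient: P1 (D <- J -> E) has no collider blocking it and no conditioned non-collider, so it is open.
Try {J}:
  P1: blocked at fork node J ∈ conditioning set.
  P2: blocked at fork node J ∈ conditioning set.
{J} contains no descendant of D and blocks every backdoor path.
No other singleton works — e.g. {A} leaves P1 open — so {J} is the unique smallest valid adjustment set.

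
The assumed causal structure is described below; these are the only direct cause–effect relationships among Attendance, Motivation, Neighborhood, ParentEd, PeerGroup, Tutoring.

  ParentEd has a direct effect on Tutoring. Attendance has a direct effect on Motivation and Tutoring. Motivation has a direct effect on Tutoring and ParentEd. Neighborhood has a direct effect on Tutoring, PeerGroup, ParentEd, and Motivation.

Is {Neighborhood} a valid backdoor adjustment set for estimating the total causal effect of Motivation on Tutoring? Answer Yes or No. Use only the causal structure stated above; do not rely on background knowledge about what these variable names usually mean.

No

Backdoor paths from Motivation to Tutoring (paths whose first edge points into Motivation):
  P1: Motivation <- Neighborhood -> ParentEd -> Tutoring
  P2: Motivation <- Neighborhood -> Tutoring
  P3: Motivation <- Attendance -> Tutoring
Condition 1 (no descendant of Motivation in the set): holds — descendants of Motivation are {ParentEd, Tutoring}; none are in {Neighborhood}.
Condition 2 (every backdoor path blocked by {Neighborhood}):
  P1: blocked at fork node Neighborhood ∈ conditioning set.
  P2: blocked at fork node Neighborhood ∈ conditioning set.
  P3: open — no interior node is in the conditioning set.
{Neighborhood} does not satisfy the backdoor criterion.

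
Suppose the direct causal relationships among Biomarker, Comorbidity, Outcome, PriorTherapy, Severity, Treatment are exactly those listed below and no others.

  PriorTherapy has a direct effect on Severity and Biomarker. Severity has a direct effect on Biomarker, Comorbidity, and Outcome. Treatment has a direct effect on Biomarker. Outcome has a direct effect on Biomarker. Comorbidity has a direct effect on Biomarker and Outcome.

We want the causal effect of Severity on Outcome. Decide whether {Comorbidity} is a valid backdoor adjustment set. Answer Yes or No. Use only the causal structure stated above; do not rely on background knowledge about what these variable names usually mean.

Backdoor paths from Severity to Outcome (paths whose first edge points into Severity):
  P1: Severity <- PriorTherapy -> Biomarker <- Comorbidity -> Outcome
  P2: Severity <- PriorTherapy -> Biomarker <- Outcome
Condition 1 (no descendant of Severity in the set): FAILS — Comorbidity is a descendant of Severity.
Condition 2 (every backdoor path blocked by {Comorbidity}):
  P1: blocked at collider Biomarker (neither it nor any descendant is in the conditioning set).
  P2: blocked at collider Biomarker (neither it nor any descendant is in the conditioning set).
{Comorbidity} does not satisfy the backdoor criterion.

No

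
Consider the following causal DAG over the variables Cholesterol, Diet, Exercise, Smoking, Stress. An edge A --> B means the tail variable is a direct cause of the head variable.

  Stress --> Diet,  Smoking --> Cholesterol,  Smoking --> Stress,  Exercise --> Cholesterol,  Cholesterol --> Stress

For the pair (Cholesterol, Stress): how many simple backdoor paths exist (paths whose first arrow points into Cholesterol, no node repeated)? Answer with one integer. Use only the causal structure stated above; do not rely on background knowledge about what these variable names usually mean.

A backdoor path from Cholesterol to Stress is any simple undirected path whose first edge points into Cholesterol (i.e. leaves Cholesterol via a parent).
Parents of Cholesterol: {Exercise, Smoking}.
Enumerating:
  P1: Cholesterol <- Smoking -> Stress
That exhausts the simple backdoor paths. Count: 1.

1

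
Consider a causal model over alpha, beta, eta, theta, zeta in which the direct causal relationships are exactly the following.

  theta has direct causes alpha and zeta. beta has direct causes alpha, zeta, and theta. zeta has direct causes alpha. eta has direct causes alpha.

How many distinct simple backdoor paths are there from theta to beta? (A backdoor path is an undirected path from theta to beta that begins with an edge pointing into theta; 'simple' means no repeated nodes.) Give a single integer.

4

A backdoor path from theta to beta is any simple undirected path whose first edge points into theta (i.e. leaves theta via a parent).
Parents of theta: {alpha, zeta}.
Enumerating:
  P1: theta <- alpha -> zeta -> beta
  P2: theta <- alpha -> beta
  P3: theta <- zeta <- alpha -> beta
  P4: theta <- zeta -> beta
That exhausts the simple backdoor paths. Count: 4.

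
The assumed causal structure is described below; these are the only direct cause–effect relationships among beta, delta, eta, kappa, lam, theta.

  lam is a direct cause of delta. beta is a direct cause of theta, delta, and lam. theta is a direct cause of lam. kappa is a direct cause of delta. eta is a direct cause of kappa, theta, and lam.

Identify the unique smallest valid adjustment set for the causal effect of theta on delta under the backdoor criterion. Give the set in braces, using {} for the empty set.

{beta, eta}

Variables eligible for adjustment (non-descendants of theta, excluding theta and delta): {beta, eta, kappa}.
Backdoor paths from theta to delta:
  P1: theta <- eta -> kappa -> delta
  P2: theta <- eta -> lam <- beta -> delta
  P3: theta <- eta -> lam -> delta
  P4: theta <- beta -> lam <- eta -> kappa -> delta
  P5: theta <- beta -> lam -> delta
  P6: theta <- beta -> delta
The empty set is not sufficient: P1 (theta <- eta -> kappa -> delta) has no collider blocking it and no conditioned non-collider, so it is open.
Try {beta, eta}:
  P1: blocked at fork node eta ∈ conditioning set.
  P2: blocked at fork node eta ∈ conditioning set.
  P3: blocked at fork node eta ∈ conditioning set.
  P4: blocked at fork node beta ∈ conditioning set.
  P5: blocked at fork node beta ∈ conditioning set.
  P6: blocked at fork node beta ∈ conditioning set.
{beta, eta} contains no descendant of theta and blocks every backdoor path.
Every element of {beta, eta} is needed (dropping beta leaves P5 open; dropping eta leaves P1 open), so no proper subset is valid.
Among all size-2 subsets of the eligible variables, only {beta, eta} blocks every backdoor path, so it is the unique smallest valid adjustment set.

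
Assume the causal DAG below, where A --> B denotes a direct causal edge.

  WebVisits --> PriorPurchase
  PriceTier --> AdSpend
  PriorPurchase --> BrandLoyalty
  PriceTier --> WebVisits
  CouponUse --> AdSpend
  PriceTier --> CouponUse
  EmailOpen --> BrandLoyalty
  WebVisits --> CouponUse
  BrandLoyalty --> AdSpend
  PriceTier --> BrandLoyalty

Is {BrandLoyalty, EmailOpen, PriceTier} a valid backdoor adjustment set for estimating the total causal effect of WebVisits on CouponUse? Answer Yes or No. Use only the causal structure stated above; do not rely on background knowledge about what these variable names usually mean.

No

Backdoor paths from WebVisits to CouponUse (paths whose first edge points into WebVisits):
  P1: WebVisits <- PriceTier -> BrandLoyalty -> AdSpend <- CouponUse
  P2: WebVisits <- PriceTier -> CouponUse
  P3: WebVisits <- PriceTier -> AdSpend <- CouponUse
Condition 1 (no descendant of WebVisits in the set): FAILS — BrandLoyalty is a descendant of WebVisits.
Condition 2 (every backdoor path blocked by {BrandLoyalty, EmailOpen, PriceTier}):
  P1: blocked at fork node PriceTier ∈ conditioning set.
  P2: blocked at fork node PriceTier ∈ conditioning set.
  P3: blocked at fork node PriceTier ∈ conditioning set.
{BrandLoyalty, EmailOpen, PriceTier} does not satisfy the backdoor criterion.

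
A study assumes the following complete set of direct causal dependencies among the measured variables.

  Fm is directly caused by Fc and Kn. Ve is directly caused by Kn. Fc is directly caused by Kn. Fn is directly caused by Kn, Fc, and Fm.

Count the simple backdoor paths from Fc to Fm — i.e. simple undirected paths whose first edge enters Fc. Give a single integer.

2

A backdoor path from Fc to Fm is any simple undirected path whose first edge points into Fc (i.e. leaves Fc via a parent).
Parents of Fc: {Kn}.
Enumerating:
  P1: Fc <- Kn -> Fm
  P2: Fc <- Kn -> Fn <- Fm
That exhausts the simple backdoor paths. Count: 2.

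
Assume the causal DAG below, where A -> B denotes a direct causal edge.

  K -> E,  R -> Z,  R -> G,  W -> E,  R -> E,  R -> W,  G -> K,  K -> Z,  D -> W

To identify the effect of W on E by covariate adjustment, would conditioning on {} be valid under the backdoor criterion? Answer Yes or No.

No

Backdoor paths from W to E (paths whose first edge points into W):
  P1: W <- R -> G -> K -> E
  P2: W <- R -> E
  P3: W <- R -> Z <- K -> E
Condition 1 (no descendant of W in the set): holds — descendants of W are {E}; none are in {}.
Condition 2 (every backdoor path blocked by {}):
  P1: open — no interior node is in the conditioning set.
  P2: open — no interior node is in the conditioning set.
  P3: blocked at collider Z (neither it nor any descendant is in the conditioning set).
{} does not satisfy the backdoor criterion.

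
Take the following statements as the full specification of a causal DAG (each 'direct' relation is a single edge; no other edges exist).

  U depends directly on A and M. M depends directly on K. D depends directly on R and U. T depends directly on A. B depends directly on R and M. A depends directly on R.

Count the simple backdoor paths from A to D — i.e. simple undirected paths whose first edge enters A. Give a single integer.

A backdoor path from A to D is any simple undirected path whose first edge points into A (i.e. leaves A via a parent).
Parents of A: {R}.
Enumerating:
  P1: A <- R -> B <- M -> U -> D
  P2: A <- R -> D
That exhausts the simple backdoor paths. Count: 2.

2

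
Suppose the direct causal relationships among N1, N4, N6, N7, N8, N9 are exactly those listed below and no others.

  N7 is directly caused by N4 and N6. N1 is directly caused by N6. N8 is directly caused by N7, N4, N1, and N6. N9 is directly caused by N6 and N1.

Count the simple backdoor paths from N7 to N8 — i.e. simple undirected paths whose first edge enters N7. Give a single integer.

4

A backdoor path from N7 to N8 is any simple undirected path whose first edge points into N7 (i.e. leaves N7 via a parent).
Parents of N7: {N4, N6}.
Enumerating:
  P1: N7 <- N6 -> N1 -> N8
  P2: N7 <- N6 -> N8
  P3: N7 <- N6 -> N9 <- N1 -> N8
  P4: N7 <- N4 -> N8
That exhausts the simple backdoor paths. Count: 4.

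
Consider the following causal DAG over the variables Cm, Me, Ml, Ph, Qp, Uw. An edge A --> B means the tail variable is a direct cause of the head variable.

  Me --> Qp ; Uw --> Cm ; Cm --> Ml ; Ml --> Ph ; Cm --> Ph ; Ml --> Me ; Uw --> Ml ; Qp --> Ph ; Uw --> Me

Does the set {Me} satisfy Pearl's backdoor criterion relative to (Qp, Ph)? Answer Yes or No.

Yes

Backdoor paths from Qp to Ph (paths whose first edge points into Qp):
  P1: Qp <- Me <- Uw -> Cm -> Ml -> Ph
  P2: Qp <- Me <- Uw -> Cm -> Ph
  P3: Qp <- Me <- Uw -> Ml <- Cm -> Ph
  P4: Qp <- Me <- Uw -> Ml -> Ph
  P5: Qp <- Me <- Ml <- Uw -> Cm -> Ph
  P6: Qp <- Me <- Ml <- Cm -> Ph
  P7: Qp <- Me <- Ml -> Ph
Condition 1 (no descendant of Qp in the set): holds — descendants of Qp are {Ph}; none are in {Me}.
Condition 2 (every backdoor path blocked by {Me}):
  P1: blocked at chain node Me ∈ conditioning set.
  P2: blocked at chain node Me ∈ conditioning set.
  P3: blocked at chain node Me ∈ conditioning set.
  P4: blocked at chain node Me ∈ conditioning set.
  P5: blocked at chain node Me ∈ conditioning set.
  P6: blocked at chain node Me ∈ conditioning set.
  P7: blocked at chain node Me ∈ conditioning set.
{Me} satisfies the backdoor criterion.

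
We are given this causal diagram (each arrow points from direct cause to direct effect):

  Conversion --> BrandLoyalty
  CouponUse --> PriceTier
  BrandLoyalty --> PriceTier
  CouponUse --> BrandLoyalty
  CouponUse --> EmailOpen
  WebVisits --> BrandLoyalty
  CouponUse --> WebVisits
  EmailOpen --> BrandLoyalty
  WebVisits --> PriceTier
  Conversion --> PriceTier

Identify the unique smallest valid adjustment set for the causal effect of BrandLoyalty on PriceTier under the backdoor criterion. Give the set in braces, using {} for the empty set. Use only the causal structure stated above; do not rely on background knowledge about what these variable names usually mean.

Variables eligible for adjustment (non-descendants of BrandLoyalty, excluding BrandLoyalty and PriceTier): {Conversion, CouponUse, EmailOpen, WebVisits}.
Backdoor paths from BrandLoyalty to PriceTier:
  P1: BrandLoyalty <- CouponUse -> WebVisits -> PriceTier
  P2: BrandLoyalty <- CouponUse -> PriceTier
  P3: BrandLoyalty <- Conversion -> PriceTier
  P4: BrandLoyalty <- EmailOpen <- CouponUse -> WebVisits -> PriceTier
  P5: BrandLoyalty <- EmailOpen <- CouponUse -> PriceTier
  P6: BrandLoyalty <- WebVisits <- CouponUse -> PriceTier
  P7: BrandLoyalty <- WebVisits -> PriceTier
The empty set is not sufficient: P1 (BrandLoyalty <- CouponUse -> WebVisits -> PriceTier) has no collider blocking it and no conditioned non-collider, so it is open.
Try {Conversion, CouponUse, WebVisits}:
  P1: blocked at fork node CouponUse ∈ conditioning set.
  P2: blocked at fork node CouponUse ∈ conditioning set.
  P3: blocked at fork node Conversion ∈ conditioning set.
  P4: blocked at fork node CouponUse ∈ conditioning set.
  P5: blocked at fork node CouponUse ∈ conditioning set.
  P6: blocked at chain node WebVisits ∈ conditioning set.
  P7: blocked at fork node WebVisits ∈ conditioning set.
{Conversion, CouponUse, WebVisits} contains no descendant of BrandLoyalty and blocks every backdoor path.
Every element of {Conversion, CouponUse, WebVisits} is needed (dropping Conversion leaves P3 open; dropping CouponUse leaves P2 open; dropping WebVisits leaves P7 open), so no proper subset is valid.
Among all size-3 subsets of the eligible variables, only {Conversion, CouponUse, WebVisits} blocks every backdoor path, so it is the unique smallest valid adjustment set.

{Conversion, CouponUse, WebVisits}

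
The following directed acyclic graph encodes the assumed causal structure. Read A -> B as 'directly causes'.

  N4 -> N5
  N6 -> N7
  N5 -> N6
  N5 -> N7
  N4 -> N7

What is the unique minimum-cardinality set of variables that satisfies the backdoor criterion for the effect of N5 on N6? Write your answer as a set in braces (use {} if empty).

Variables eligible for adjustment (non-descendants of N5, excluding N5 and N6): {N4}.
Backdoor paths from N5 to N6:
  P1: N5 <- N4 -> N7 <- N6
Each backdoor path contains an unconditioned collider, so every path is already blocked with the empty conditioning set:
  P1: blocked at collider N7 (neither it nor any descendant is in the conditioning set).
The empty set is therefore the unique smallest valid set.

{}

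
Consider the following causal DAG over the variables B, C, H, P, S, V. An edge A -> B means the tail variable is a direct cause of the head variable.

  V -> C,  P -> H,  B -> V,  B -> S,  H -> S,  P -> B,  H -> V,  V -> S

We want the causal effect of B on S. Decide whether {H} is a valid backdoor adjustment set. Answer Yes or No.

Yes

Backdoor paths from B to S (paths whose first edge points into B):
  P1: B <- P -> H -> V -> S
  P2: B <- P -> H -> S
Condition 1 (no descendant of B in the set): holds — descendants of B are {C, S, V}; none are in {H}.
Condition 2 (every backdoor path blocked by {H}):
  P1: blocked at chain node H ∈ conditioning set.
  P2: blocked at chain node H ∈ conditioning set.
{H} satisfies the backdoor criterion.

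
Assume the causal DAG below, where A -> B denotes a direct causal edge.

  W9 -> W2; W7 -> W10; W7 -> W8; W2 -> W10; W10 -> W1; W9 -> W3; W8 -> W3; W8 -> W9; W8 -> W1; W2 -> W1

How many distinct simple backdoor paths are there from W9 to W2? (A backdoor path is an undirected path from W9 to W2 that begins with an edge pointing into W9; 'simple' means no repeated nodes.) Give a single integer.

4

A backdoor path from W9 to W2 is any simple undirected path whose first edge points into W9 (i.e. leaves W9 via a parent).
Parents of W9: {W8}.
Enumerating:
  P1: W9 <- W8 <- W7 -> W10 <- W2
  P2: W9 <- W8 <- W7 -> W10 -> W1 <- W2
  P3: W9 <- W8 -> W1 <- W2
  P4: W9 <- W8 -> W1 <- W10 <- W2
That exhausts the simple backdoor paths. Count: 4.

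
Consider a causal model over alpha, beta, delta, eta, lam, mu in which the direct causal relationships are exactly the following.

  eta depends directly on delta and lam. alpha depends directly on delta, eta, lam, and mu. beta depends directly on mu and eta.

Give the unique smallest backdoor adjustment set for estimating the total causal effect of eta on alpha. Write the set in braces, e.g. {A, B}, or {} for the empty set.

Variables eligible for adjustment (non-descendants of eta, excluding eta and alpha): {delta, lam, mu}.
Backdoor paths from eta to alpha:
  P1: eta <- lam -> alpha
  P2: eta <- delta -> alpha
The empty set is not sufficient: P1 (eta <- lam -> alpha) has no collider blocking it and no conditioned non-collider, so it is open.
Try {delta, lam}:
  P1: blocked at fork node lam ∈ conditioning set.
  P2: blocked at fork node delta ∈ conditioning set.
{delta, lam} contains no descendant of eta and blocks every backdoor path.
Every element of {delta, lam} is needed (dropping delta leaves P2 open; dropping lam leaves P1 open), so no proper subset is valid.
Among all size-2 subsets of the eligible variables, only {delta, lam} blocks every backdoor path, so it is the unique smallest valid adjustment set.

{delta, lam}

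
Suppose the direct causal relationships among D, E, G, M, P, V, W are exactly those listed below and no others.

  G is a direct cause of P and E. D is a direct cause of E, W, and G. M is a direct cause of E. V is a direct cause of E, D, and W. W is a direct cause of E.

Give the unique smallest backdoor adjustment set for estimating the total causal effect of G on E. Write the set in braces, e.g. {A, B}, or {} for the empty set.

{D}

Variables eligible for adjustment (non-descendants of G, excluding G and E): {D, M, V, W}.
Backdoor paths from G to E:
  P1: G <- D <- V -> W -> E
  P2: G <- D <- V -> E
  P3: G <- D -> W <- V -> E
  P4: G <- D -> W -> E
  P5: G <- D -> E
The empty set is not sufficient: P1 (G <- D <- V -> W -> E) has no collider blocking it and no conditioned non-collider, so it is open.
Try {D}:
  P1: blocked at chain node D ∈ conditioning set.
  P2: blocked at chain node D ∈ conditioning set.
  P3: blocked at fork node D ∈ conditioning set.
  P4: blocked at fork node D ∈ conditioning set.
  P5: blocked at fork node D ∈ conditioning set.
{D} contains no descendant of G and blocks every backdoor path.
No other singleton works — e.g. {V} leaves P4 open — so {D} is the unique smallest valid adjustment set.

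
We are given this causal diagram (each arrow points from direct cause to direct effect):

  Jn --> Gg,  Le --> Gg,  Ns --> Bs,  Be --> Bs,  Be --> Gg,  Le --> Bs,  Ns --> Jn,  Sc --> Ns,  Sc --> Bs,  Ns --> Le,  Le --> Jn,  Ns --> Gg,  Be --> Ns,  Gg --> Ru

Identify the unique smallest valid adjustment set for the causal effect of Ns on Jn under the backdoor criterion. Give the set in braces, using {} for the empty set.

{}

Variables eligible for adjustment (non-descendants of Ns, excluding Ns and Jn): {Be, Sc}.
Backdoor paths from Ns to Jn:
  P1: Ns <- Sc -> Bs <- Be -> Gg <- Le -> Jn
  P2: Ns <- Sc -> Bs <- Be -> Gg <- Jn
  P3: Ns <- Sc -> Bs <- Le -> Jn
  P4: Ns <- Sc -> Bs <- Le -> Gg <- Jn
  P5: Ns <- Be -> Bs <- Le -> Jn
  P6: Ns <- Be -> Bs <- Le -> Gg <- Jn
  P7: Ns <- Be -> Gg <- Le -> Jn
  P8: Ns <- Be -> Gg <- Jn
Each backdoor path contains an unconditioned collider, so every path is already blocked with the empty conditioning set:
  P1: blocked at collider Bs (neither it nor any descendant is in the conditioning set).
  P2: blocked at collider Bs (neither it nor any descendant is in the conditioning set).
  P3: blocked at collider Bs (neither it nor any descendant is in the conditioning set).
  P4: blocked at collider Bs (neither it nor any descendant is in the conditioning set).
  P5: blocked at collider Bs (neither it nor any descendant is in the conditioning set).
  P6: blocked at collider Bs (neither it nor any descendant is in the conditioning set).
  P7: blocked at collider Gg (neither it nor any descendant is in the conditioning set).
  P8: blocked at collider Gg (neither it nor any descendant is in the conditioning set).
The empty set is therefore the unique smallest valid set.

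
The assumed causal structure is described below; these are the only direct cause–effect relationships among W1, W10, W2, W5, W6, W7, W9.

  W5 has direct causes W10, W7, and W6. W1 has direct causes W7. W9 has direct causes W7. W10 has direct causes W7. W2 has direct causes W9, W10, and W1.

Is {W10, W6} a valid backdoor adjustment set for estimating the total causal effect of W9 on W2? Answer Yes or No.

No

Backdoor paths from W9 to W2 (paths whose first edge points into W9):
  P1: W9 <- W7 -> W10 -> W2
  P2: W9 <- W7 -> W1 -> W2
  P3: W9 <- W7 -> W5 <- W10 -> W2
Condition 1 (no descendant of W9 in the set): holds — descendants of W9 are {W2}; none are in {W10, W6}.
Condition 2 (every backdoor path blocked by {W10, W6}):
  P1: blocked at chain node W10 ∈ conditioning set.
  P2: open — no interior node is in the conditioning set.
  P3: blocked at collider W5 (neither it nor any descendant is in the conditioning set).
{W10, W6} does not satisfy the backdoor criterion.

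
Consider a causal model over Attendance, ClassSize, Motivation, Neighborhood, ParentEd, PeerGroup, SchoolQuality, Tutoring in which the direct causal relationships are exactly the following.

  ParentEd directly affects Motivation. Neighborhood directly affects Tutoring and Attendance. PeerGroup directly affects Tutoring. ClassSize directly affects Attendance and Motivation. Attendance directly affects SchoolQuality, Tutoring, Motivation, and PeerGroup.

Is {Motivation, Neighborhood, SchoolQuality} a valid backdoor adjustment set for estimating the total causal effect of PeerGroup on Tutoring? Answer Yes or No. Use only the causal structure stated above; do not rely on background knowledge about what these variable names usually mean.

Backdoor paths from PeerGroup to Tutoring (paths whose first edge points into PeerGroup):
  P1: PeerGroup <- Attendance <- Neighborhood -> Tutoring
  P2: PeerGroup <- Attendance -> Tutoring
Condition 1 (no descendant of PeerGroup in the set): holds — descendants of PeerGroup are {Tutoring}; none are in {Motivation, Neighborhood, SchoolQuality}.
Condition 2 (every backdoor path blocked by {Motivation, Neighborhood, SchoolQuality}):
  P1: blocked at fork node Neighborhood ∈ conditioning set.
  P2: open — no interior node is in the conditioning set.
{Motivation, Neighborhood, SchoolQuality} does not satisfy the backdoor criterion.

No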